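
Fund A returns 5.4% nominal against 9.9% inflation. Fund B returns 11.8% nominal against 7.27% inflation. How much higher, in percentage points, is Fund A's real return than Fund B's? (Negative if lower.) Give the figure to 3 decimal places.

Fund A real return: 1.054/1.099 − 1 = -4.0946%.
Fund B real return: 1.118/1.0727 − 1 = 4.2230%.
Difference: -4.0946 − 4.2230 = -8.3176 pp.

-8.318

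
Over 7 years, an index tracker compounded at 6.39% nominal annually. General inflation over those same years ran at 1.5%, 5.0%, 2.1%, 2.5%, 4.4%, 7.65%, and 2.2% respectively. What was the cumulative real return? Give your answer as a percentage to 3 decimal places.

Cumulative inflation factor: 1.015 × 1.050 × 1.021 × 1.025 × 1.044 × 1.0765 × 1.022 ≈ 1.28106.
Nominal growth factor: 1.54279. Real growth factor = 1.54279 / 1.28106 ≈ 1.20430.
Total real return ≈ 20.4302%.

20.430%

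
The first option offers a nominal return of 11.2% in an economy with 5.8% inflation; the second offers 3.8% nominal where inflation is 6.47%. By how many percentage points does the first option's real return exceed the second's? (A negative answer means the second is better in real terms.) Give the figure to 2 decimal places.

7.61

The first option real return: 1.112/1.058 − 1 = 5.104%.
The second real return: 1.038/1.0647 − 1 = -2.508%.
Difference: 5.104 − (-2.508) = 7.612 pp.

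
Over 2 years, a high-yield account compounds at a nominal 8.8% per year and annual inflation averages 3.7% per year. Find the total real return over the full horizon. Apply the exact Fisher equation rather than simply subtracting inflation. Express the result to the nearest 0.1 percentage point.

The annual real rate is (1+8.8%)/(1+3.7%) − 1 = 4.9180%.
Compounded over 2 years: (1 + 0.049180)^2 − 1 ≈ 0.10078.

10.1%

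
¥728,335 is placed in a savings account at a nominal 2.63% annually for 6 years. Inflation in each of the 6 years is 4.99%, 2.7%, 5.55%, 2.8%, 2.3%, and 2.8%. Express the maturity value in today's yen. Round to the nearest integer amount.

Nominal value at maturity: ¥728,335 × (1 + 2.63%)^6 ≈ ¥851,093.
Price-level factor over 6 years: 1.0499 × 1.027 × 1.0555 × 1.028 × 1.023 × 1.028 ≈ 1.2303777817.
Dividing the nominal maturity value by the price-level factor gives the value in today's money.

¥691,733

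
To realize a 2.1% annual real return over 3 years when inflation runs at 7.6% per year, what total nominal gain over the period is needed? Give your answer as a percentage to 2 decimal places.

32.59%

Required annual nominal rate: (1+2.1%)(1+7.6%) − 1 = 9.8596%.
Cumulative over 3 years: (1 + 0.098596)^3 − 1 ≈ 0.32591.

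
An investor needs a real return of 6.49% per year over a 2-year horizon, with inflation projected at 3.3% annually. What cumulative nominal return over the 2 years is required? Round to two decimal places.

Required annual nominal rate: (1+6.49%)(1+3.3%) − 1 = 10.00417%.
Cumulative over 2 years: (1 + 0.1000417)^2 − 1 ≈ 0.21009.

21.01%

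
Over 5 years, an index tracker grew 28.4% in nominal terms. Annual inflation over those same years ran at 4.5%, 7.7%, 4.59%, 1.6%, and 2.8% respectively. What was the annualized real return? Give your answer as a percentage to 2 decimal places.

Cumulative inflation factor: 1.045 × 1.077 × 1.0459 × 1.016 × 1.028 ≈ 1.22944.
Nominal growth factor: 1.28400. Real growth factor = 1.28400 / 1.22944 ≈ 1.04437.
Annualized: 1.04437^(1/5) − 1 ≈ 0.00872.

0.87%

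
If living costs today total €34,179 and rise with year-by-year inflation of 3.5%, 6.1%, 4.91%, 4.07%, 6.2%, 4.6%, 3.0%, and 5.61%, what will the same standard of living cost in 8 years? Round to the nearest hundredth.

€49,517.19

Cumulative price-level factor: 1.035 × 1.061 × 1.0491 × 1.0407 × 1.062 × 1.046 × 1.030 × 1.0561 ≈ 1.4487606579.
The nominal amount required is €34,179 scaled up by that factor.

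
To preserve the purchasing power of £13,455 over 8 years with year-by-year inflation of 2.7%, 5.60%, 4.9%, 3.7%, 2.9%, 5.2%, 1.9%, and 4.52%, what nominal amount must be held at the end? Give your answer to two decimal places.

£18,301.09

Cumulative price-level factor: 1.027 × 1.0560 × 1.049 × 1.037 × 1.029 × 1.052 × 1.019 × 1.0452 ≈ 1.3601703578.
The nominal amount required is £13,455 scaled up by that factor.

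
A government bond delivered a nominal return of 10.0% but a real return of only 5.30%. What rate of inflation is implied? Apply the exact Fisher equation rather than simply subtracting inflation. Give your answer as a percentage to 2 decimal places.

4.46%

From (1+r_nom) = (1+r_real)(1+π), we get 1+π = (1 + 10.0%)/(1 + 5.30%) = 1.100/1.0530 ≈ 1.04463.
So π ≈ 4.4634%.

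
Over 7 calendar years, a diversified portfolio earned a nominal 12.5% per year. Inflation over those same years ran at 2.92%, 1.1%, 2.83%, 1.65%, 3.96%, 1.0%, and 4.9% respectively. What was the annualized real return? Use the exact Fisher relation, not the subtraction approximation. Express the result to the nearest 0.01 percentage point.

Cumulative inflation factor: 1.0292 × 1.011 × 1.0283 × 1.0165 × 1.0396 × 1.010 × 1.049 ≈ 1.19796.
Nominal growth factor: 2.28070. Real growth factor = 2.28070 / 1.19796 ≈ 1.90382.
Annualized: 1.90382^(1/7) − 1 ≈ 0.09634.

9.63%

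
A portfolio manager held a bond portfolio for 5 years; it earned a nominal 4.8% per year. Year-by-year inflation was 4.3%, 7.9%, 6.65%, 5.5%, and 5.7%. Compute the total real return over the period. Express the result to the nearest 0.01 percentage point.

Cumulative inflation factor: 1.043 × 1.079 × 1.0665 × 1.055 × 1.057 ≈ 1.33843.
Nominal growth factor: 1.26417. Real growth factor = 1.26417 / 1.33843 ≈ 0.94452.
Total real return ≈ -5.5477%.

-5.55%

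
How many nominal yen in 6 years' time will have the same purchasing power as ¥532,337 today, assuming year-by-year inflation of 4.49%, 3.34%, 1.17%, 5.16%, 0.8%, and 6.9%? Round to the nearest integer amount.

¥658,977

Cumulative price-level factor: 1.0449 × 1.0334 × 1.0117 × 1.0516 × 1.008 × 1.069 ≈ 1.2378948357.
The nominal amount required is ¥532,337 scaled up by that factor.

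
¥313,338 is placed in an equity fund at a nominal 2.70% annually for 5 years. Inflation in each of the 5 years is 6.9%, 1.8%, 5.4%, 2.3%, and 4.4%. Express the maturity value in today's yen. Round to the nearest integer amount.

Nominal value at maturity: ¥313,338 × (1 + 2.70%)^5 ≈ ¥357,985.
Price-level factor over 5 years: 1.069 × 1.018 × 1.054 × 1.023 × 1.044 ≈ 1.2250173127.
Dividing the nominal maturity value by the price-level factor gives the value in today's money.

¥292,229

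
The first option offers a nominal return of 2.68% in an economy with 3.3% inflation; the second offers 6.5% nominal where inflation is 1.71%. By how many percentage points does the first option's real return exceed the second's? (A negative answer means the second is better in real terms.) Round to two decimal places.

The first option real return: 1.0268/1.033 − 1 = -0.600%.
The second real return: 1.065/1.0171 − 1 = 4.709%.
Difference: -0.600 − 4.709 = -5.309 pp.

-5.31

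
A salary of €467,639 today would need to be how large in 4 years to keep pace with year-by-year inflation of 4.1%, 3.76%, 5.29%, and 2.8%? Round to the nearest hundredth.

€546,728.43

Cumulative price-level factor: 1.041 × 1.0376 × 1.0529 × 1.028 ≈ 1.1691249612.
Multiplying €467,639 by the price-level factor gives the future nominal sum.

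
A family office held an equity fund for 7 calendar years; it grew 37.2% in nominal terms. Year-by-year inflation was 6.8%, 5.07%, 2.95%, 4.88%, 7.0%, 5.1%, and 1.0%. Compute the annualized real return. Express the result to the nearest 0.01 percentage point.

-0.04%

Cumulative inflation factor: 1.068 × 1.0507 × 1.0295 × 1.0488 × 1.070 × 1.051 × 1.010 ≈ 1.37619.
Nominal growth factor: 1.37200. Real growth factor = 1.37200 / 1.37619 ≈ 0.99696.
Annualized: 0.99696^(1/7) − 1 ≈ -0.00044.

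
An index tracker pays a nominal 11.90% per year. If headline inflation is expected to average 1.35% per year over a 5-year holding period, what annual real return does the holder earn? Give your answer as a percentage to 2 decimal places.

10.41%

With constant rates the annual real return is the same each year: (1+11.90%)/(1+1.35%) − 1 = 0.10409.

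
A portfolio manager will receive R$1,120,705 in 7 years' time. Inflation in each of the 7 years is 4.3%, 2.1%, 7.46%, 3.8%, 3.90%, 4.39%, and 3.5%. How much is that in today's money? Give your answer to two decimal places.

Price-level factor over 7 years: 1.043 × 1.021 × 1.0746 × 1.038 × 1.0390 × 1.0439 × 1.035 ≈ 1.3334263567.
Purchasing power today: R$1,120,705 divided by that factor.

R$840,470.11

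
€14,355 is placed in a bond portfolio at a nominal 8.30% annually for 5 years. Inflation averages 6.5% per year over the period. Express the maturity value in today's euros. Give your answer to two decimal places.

Nominal value at maturity: €14,355 × (1 + 8.30%)^5 ≈ €21,386.78.
Price-level factor over 5 years: (1 + 6.5%)^5 ≈ 1.3700866634.
Dividing the nominal maturity value by the price-level factor gives the value in today's money.

€15,609.80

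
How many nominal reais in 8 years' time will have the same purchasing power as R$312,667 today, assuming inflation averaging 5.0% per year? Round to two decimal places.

R$461,951.56

Cumulative price-level factor: (1+5.0%)^8 ≈ 1.4774554438.
Multiplying R$312,667 by the price-level factor gives the future nominal sum.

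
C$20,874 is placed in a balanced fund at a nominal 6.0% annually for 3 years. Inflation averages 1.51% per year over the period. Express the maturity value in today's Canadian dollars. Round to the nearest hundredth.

C$23,768.23

Nominal value at maturity: C$20,874 × (1 + 6.0%)^3 ≈ C$24,861.27.
Price-level factor over 3 years: (1 + 1.51%)^3 ≈ 1.0459874730.
Dividing the nominal maturity value by the price-level factor gives the value in today's money.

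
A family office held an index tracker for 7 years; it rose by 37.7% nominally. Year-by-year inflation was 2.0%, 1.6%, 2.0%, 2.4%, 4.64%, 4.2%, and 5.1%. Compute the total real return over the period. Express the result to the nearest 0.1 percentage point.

Cumulative inflation factor: 1.020 × 1.016 × 1.020 × 1.024 × 1.0464 × 1.042 × 1.051 ≈ 1.24040.
Nominal growth factor: 1.37700. Real growth factor = 1.37700 / 1.24040 ≈ 1.11012.
Total real return ≈ 11.0125%.

11.0%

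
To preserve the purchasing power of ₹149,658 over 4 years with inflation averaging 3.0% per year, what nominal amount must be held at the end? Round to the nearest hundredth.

Cumulative price-level factor: (1+3.0%)^4 = 1.12550881.
Multiplying ₹149,658 by the price-level factor gives the future nominal sum.

₹168,441.40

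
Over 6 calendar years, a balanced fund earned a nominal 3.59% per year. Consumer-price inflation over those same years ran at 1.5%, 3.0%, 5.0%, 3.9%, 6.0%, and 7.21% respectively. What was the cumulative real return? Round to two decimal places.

-4.66%

Cumulative inflation factor: 1.015 × 1.030 × 1.050 × 1.039 × 1.060 × 1.0721 ≈ 1.29613.
Nominal growth factor: 1.23568. Real growth factor = 1.23568 / 1.29613 ≈ 0.95336.
Total real return ≈ -4.6638%.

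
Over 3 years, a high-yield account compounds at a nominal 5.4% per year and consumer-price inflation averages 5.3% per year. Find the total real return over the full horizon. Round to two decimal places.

0.29%

The annual real rate is (1+5.4%)/(1+5.3%) − 1 = 0.0950%.
Compounded over 3 years: (1 + 0.000950)^3 − 1 ≈ 0.00285.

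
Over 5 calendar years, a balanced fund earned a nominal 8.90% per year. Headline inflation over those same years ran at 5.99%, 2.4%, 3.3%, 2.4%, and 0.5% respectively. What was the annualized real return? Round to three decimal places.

Cumulative inflation factor: 1.0599 × 1.024 × 1.033 × 1.024 × 1.005 ≈ 1.15380.
Nominal growth factor: 1.53158. Real growth factor = 1.53158 / 1.15380 ≈ 1.32742.
Annualized: 1.32742^(1/5) − 1 ≈ 0.05828.

5.828%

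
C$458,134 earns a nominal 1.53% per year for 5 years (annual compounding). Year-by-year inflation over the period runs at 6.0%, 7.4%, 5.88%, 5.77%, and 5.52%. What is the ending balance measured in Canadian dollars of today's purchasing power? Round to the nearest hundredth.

C$367,403.33

Nominal value at maturity: C$458,134 × (1 + 1.53%)^5 ≈ C$494,270.23.
Price-level factor over 5 years: 1.060 × 1.074 × 1.0588 × 1.0577 × 1.0552 ≈ 1.3453068891.
The maturity value deflated by that factor is the answer in today's purchasing power.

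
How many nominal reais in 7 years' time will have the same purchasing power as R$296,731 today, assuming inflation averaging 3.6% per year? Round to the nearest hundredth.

Cumulative price-level factor: (1+3.6%)^7 ≈ 1.2809090317.
The nominal amount required is R$296,731 scaled up by that factor.

R$380,085.42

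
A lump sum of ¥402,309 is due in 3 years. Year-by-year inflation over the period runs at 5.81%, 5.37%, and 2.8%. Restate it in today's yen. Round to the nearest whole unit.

Price-level factor over 3 years: 1.0581 × 1.0537 × 1.028 ≈ 1.1461377292.
Purchasing power today: ¥402,309 divided by that factor.

¥351,013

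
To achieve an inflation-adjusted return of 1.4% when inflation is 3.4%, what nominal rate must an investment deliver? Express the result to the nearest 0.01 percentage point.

4.85%

By the Fisher equation, 1 + r_nom = (1 + 1.4%)(1 + 3.4%) = 1.014 × 1.034 = 1.048476.
So r_nom = 4.8476%.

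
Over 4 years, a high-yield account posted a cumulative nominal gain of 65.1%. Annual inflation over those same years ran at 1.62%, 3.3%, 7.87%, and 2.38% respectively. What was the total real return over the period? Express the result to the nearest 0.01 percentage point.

Cumulative inflation factor: 1.0162 × 1.033 × 1.0787 × 1.0238 ≈ 1.15930.
Nominal growth factor: 1.65100. Real growth factor = 1.65100 / 1.15930 ≈ 1.42414.
Total real return ≈ 42.4137%.

42.41%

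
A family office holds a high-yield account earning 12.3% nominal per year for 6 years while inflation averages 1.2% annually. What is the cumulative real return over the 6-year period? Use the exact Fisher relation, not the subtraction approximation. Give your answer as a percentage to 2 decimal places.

The annual real rate is (1+12.3%)/(1+1.2%) − 1 = 10.9684%.
Compounded over 6 years: (1 + 0.109684)^6 − 1 ≈ 0.86722.

86.72%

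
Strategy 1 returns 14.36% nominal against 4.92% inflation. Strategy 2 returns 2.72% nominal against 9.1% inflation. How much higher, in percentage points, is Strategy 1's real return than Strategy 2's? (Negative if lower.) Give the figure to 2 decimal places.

Strategy 1 real return: 1.1436/1.0492 − 1 = 8.997%.
Strategy 2 real return: 1.0272/1.091 − 1 = -5.848%.
Difference: 8.997 − (-5.848) = 14.845 pp.

14.85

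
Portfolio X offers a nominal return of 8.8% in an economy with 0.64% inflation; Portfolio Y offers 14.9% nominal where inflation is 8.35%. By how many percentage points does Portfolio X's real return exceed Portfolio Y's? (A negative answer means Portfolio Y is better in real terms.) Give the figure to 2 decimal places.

2.06

Portfolio X real return: 1.088/1.0064 − 1 = 8.108%.
Portfolio Y real return: 1.149/1.0835 − 1 = 6.045%.
Difference: 8.108 − 6.045 = 2.063 pp.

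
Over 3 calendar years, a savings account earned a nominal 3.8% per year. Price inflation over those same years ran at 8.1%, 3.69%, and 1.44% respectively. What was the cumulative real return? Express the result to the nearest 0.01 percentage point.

-1.64%

Cumulative inflation factor: 1.081 × 1.0369 × 1.0144 ≈ 1.13703.
Nominal growth factor: 1.11839. Real growth factor = 1.11839 / 1.13703 ≈ 0.98360.
Total real return ≈ -1.6396%.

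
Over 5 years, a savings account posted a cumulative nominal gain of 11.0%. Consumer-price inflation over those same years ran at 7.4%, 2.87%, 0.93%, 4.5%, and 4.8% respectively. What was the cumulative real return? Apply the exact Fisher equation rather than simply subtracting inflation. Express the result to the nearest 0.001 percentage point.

-9.107%

Cumulative inflation factor: 1.074 × 1.0287 × 1.0093 × 1.045 × 1.048 ≈ 1.22121.
Nominal growth factor: 1.11000. Real growth factor = 1.11000 / 1.22121 ≈ 0.90893.
Total real return ≈ -9.1066%.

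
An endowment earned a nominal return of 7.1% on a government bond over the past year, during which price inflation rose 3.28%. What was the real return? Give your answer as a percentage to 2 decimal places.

3.70%

Real return via the Fisher equation: (1 + 7.1%)/(1 + 3.28%) − 1 = 1.071/1.0328 − 1 ≈ 0.03699.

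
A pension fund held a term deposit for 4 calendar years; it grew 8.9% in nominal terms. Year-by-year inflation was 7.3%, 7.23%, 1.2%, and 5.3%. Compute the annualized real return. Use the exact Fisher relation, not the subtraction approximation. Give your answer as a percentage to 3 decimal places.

Cumulative inflation factor: 1.073 × 1.0723 × 1.012 × 1.053 ≈ 1.22610.
Nominal growth factor: 1.08900. Real growth factor = 1.08900 / 1.22610 ≈ 0.88818.
Annualized: 0.88818^(1/4) − 1 ≈ -0.02921.

-2.921%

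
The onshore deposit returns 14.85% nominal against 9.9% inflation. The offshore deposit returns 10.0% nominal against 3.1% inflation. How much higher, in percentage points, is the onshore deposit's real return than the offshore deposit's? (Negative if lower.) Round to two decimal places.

-2.19

The onshore deposit real return: 1.1485/1.099 − 1 = 4.504%.
The offshore deposit real return: 1.100/1.031 − 1 = 6.693%.
Difference: 4.504 − 6.693 = -2.189 pp.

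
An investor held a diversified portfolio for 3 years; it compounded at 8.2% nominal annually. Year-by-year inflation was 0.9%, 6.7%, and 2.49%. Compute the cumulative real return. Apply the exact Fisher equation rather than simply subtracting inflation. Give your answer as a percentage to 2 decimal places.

14.80%

Cumulative inflation factor: 1.009 × 1.067 × 1.0249 ≈ 1.10341.
Nominal growth factor: 1.26672. Real growth factor = 1.26672 / 1.10341 ≈ 1.14801.
Total real return ≈ 14.8007%.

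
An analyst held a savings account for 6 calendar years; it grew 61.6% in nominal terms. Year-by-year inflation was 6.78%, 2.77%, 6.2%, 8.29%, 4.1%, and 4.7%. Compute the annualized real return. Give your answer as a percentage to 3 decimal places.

2.722%

Cumulative inflation factor: 1.0678 × 1.0277 × 1.062 × 1.0829 × 1.041 × 1.047 ≈ 1.37552.
Nominal growth factor: 1.61600. Real growth factor = 1.61600 / 1.37552 ≈ 1.17483.
Annualized: 1.17483^(1/6) − 1 ≈ 0.02722.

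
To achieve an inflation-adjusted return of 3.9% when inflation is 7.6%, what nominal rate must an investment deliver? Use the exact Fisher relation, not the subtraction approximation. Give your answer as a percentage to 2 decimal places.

11.80%

By the Fisher equation, 1 + r_nom = (1 + 3.9%)(1 + 7.6%) = 1.039 × 1.076 = 1.117964.
So r_nom = 11.7964%.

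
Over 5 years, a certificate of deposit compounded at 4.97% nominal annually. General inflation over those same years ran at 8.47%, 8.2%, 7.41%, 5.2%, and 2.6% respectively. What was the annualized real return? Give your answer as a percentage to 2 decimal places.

-1.30%

Cumulative inflation factor: 1.0847 × 1.082 × 1.0741 × 1.052 × 1.026 ≈ 1.36064.
Nominal growth factor: 1.27446. Real growth factor = 1.27446 / 1.36064 ≈ 0.93666.
Annualized: 0.93666^(1/5) − 1 ≈ -0.01300.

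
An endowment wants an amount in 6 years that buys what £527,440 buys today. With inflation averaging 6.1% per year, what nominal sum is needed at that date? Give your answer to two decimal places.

£752,428.72

Cumulative price-level factor: (1+6.1%)^6 ≈ 1.4265674267.
The nominal amount required is £527,440 scaled up by that factor.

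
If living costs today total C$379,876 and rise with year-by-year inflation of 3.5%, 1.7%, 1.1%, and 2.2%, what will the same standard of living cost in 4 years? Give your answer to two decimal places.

Cumulative price-level factor: 1.035 × 1.017 × 1.011 × 1.022 ≈ 1.0875853630.
The nominal amount required is C$379,876 scaled up by that factor.

C$413,147.58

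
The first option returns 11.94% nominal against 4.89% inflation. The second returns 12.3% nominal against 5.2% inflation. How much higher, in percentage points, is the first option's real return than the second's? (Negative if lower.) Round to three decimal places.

The first option real return: 1.1194/1.0489 − 1 = 6.7213%.
The second real return: 1.123/1.052 − 1 = 6.7490%.
Difference: 6.7213 − 6.7490 = -0.0277 pp.

-0.028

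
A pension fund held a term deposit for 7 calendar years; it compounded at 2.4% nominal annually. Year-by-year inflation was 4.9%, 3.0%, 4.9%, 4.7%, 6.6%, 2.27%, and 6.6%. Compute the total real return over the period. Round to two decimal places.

-14.39%

Cumulative inflation factor: 1.049 × 1.030 × 1.049 × 1.047 × 1.066 × 1.0227 × 1.066 ≈ 1.37911.
Nominal growth factor: 1.18059. Real growth factor = 1.18059 / 1.37911 ≈ 0.85606.
Total real return ≈ -14.3944%.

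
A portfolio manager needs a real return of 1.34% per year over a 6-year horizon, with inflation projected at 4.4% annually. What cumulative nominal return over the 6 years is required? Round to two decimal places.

40.25%

Required annual nominal rate: (1+1.34%)(1+4.4%) − 1 = 5.79896%.
Cumulative over 6 years: (1 + 0.0579896)^6 − 1 ≈ 0.40245.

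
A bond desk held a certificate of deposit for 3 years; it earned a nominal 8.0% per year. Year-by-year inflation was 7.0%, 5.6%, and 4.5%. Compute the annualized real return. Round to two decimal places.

2.18%

Cumulative inflation factor: 1.070 × 1.056 × 1.045 ≈ 1.18077.
Nominal growth factor: 1.25971. Real growth factor = 1.25971 / 1.18077 ≈ 1.06686.
Annualized: 1.06686^(1/3) − 1 ≈ 0.02181.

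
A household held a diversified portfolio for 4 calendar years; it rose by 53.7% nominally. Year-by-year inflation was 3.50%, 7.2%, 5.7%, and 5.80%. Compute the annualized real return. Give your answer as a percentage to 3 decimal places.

Cumulative inflation factor: 1.0350 × 1.072 × 1.057 × 1.0580 ≈ 1.24078.
Nominal growth factor: 1.53700. Real growth factor = 1.53700 / 1.24078 ≈ 1.23873.
Annualized: 1.23873^(1/4) − 1 ≈ 0.05498.

5.498%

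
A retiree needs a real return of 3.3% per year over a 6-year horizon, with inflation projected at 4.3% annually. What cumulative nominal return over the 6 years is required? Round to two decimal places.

Required annual nominal rate: (1+3.3%)(1+4.3%) − 1 = 7.7419%.
Cumulative over 6 years: (1 + 0.077419)^6 − 1 ≈ 0.56426.

56.43%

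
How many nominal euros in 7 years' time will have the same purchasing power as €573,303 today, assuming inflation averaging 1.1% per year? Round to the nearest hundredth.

€618,931.10

Cumulative price-level factor: (1+1.1%)^7 ≈ 1.0795881008.
Multiplying €573,303 by the price-level factor gives the future nominal sum.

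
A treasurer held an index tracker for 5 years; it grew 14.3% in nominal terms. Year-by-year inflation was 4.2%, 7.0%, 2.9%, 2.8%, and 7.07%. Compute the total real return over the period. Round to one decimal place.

-9.5%

Cumulative inflation factor: 1.042 × 1.070 × 1.029 × 1.028 × 1.0707 ≈ 1.26278.
Nominal growth factor: 1.14300. Real growth factor = 1.14300 / 1.26278 ≈ 0.90515.
Total real return ≈ -9.4854%.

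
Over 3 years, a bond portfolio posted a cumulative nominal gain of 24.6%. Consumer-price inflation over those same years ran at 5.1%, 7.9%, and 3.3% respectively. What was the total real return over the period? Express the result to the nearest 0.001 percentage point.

Cumulative inflation factor: 1.051 × 1.079 × 1.033 ≈ 1.17145.
Nominal growth factor: 1.24600. Real growth factor = 1.24600 / 1.17145 ≈ 1.06364.
Total real return ≈ 6.3637%.

6.364%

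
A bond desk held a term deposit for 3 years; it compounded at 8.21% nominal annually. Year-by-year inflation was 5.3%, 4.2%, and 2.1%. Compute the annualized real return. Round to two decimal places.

4.19%

Cumulative inflation factor: 1.053 × 1.042 × 1.021 ≈ 1.12027.
Nominal growth factor: 1.26707. Real growth factor = 1.26707 / 1.12027 ≈ 1.13105.
Annualized: 1.13105^(1/3) − 1 ≈ 0.04190.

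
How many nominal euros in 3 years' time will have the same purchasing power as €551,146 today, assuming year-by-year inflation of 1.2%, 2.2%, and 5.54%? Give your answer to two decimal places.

Cumulative price-level factor: 1.012 × 1.022 × 1.0554 = 1.0915622256.
The nominal amount required is €551,146 scaled up by that factor.

€601,610.15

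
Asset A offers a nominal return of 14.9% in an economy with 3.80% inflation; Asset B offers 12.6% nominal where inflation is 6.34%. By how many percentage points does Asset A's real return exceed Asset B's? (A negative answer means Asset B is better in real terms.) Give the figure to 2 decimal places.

4.81

Asset A real return: 1.149/1.0380 − 1 = 10.694%.
Asset B real return: 1.126/1.0634 − 1 = 5.887%.
Difference: 10.694 − 5.887 = 4.807 pp.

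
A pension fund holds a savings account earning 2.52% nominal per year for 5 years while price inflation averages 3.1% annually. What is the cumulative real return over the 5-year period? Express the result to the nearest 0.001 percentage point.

-2.781%

The annual real rate is (1+2.52%)/(1+3.1%) − 1 = -0.5626%.
Compounded over 5 years: (1 + -0.005626)^5 − 1 ≈ -0.02781.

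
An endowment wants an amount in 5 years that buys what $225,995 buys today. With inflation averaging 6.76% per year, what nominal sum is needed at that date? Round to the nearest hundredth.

Cumulative price-level factor: (1+6.76%)^5 ≈ 1.3868925830.
Multiplying $225,995 by the price-level factor gives the future nominal sum.

$313,430.79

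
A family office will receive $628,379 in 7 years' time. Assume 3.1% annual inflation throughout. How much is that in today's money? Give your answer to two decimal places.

$507,470.74

Price-level factor over 7 years: (1 + 3.1%)^7 ≈ 1.2382566157.
Purchasing power today: $628,379 divided by that factor.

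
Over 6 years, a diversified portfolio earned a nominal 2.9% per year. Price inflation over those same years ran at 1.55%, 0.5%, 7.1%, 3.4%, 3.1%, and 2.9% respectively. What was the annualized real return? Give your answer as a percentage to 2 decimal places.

-0.17%

Cumulative inflation factor: 1.0155 × 1.005 × 1.071 × 1.034 × 1.031 × 1.029 ≈ 1.19903.
Nominal growth factor: 1.18711. Real growth factor = 1.18711 / 1.19903 ≈ 0.99006.
Annualized: 0.99006^(1/6) − 1 ≈ -0.00166.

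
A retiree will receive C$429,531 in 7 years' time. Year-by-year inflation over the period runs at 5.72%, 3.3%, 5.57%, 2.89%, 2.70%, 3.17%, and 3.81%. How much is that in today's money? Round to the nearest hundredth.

C$329,200.35

Price-level factor over 7 years: 1.0572 × 1.033 × 1.0557 × 1.0289 × 1.0270 × 1.0317 × 1.0381 ≈ 1.3047708032.
Purchasing power today: C$429,531 divided by that factor.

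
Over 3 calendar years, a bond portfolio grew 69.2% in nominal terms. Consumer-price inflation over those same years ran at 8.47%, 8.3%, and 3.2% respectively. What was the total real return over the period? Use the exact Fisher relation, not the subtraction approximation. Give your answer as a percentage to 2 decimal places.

39.57%

Cumulative inflation factor: 1.0847 × 1.083 × 1.032 ≈ 1.21232.
Nominal growth factor: 1.69200. Real growth factor = 1.69200 / 1.21232 ≈ 1.39567.
Total real return ≈ 39.5669%.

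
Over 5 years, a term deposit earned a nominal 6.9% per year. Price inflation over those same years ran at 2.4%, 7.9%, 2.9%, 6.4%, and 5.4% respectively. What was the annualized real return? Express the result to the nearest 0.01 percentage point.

Cumulative inflation factor: 1.024 × 1.079 × 1.029 × 1.064 × 1.054 ≈ 1.27503.
Nominal growth factor: 1.39601. Real growth factor = 1.39601 / 1.27503 ≈ 1.09489.
Annualized: 1.09489^(1/5) − 1 ≈ 0.01830.

1.83%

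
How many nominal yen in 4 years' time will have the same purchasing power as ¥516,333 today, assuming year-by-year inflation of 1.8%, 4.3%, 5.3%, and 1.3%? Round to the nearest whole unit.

¥584,790

Cumulative price-level factor: 1.018 × 1.043 × 1.053 × 1.013 ≈ 1.1325826463.
Multiplying ¥516,333 by the price-level factor gives the future nominal sum.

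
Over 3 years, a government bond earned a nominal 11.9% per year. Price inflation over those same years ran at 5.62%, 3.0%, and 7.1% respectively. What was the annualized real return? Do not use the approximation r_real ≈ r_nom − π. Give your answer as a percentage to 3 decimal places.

Cumulative inflation factor: 1.0562 × 1.030 × 1.071 ≈ 1.16513.
Nominal growth factor: 1.40117. Real growth factor = 1.40117 / 1.16513 ≈ 1.20259.
Annualized: 1.20259^(1/3) − 1 ≈ 0.06342.

6.342%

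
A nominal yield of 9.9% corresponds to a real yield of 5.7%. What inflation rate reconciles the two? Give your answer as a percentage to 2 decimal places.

3.97%

From (1+r_nom) = (1+r_real)(1+π), we get 1+π = (1 + 9.9%)/(1 + 5.7%) = 1.099/1.057 ≈ 1.03974.
So π ≈ 3.9735%.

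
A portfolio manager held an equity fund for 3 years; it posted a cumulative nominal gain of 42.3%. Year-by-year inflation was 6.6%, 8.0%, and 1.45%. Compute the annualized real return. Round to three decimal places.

6.805%

Cumulative inflation factor: 1.066 × 1.080 × 1.0145 ≈ 1.16797.
Nominal growth factor: 1.42300. Real growth factor = 1.42300 / 1.16797 ≈ 1.21835.
Annualized: 1.21835^(1/3) − 1 ≈ 0.06805.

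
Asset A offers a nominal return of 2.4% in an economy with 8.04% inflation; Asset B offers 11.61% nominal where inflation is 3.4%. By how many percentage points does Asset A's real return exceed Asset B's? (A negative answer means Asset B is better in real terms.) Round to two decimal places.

Asset A real return: 1.024/1.0804 − 1 = -5.220%.
Asset B real return: 1.1161/1.034 − 1 = 7.940%.
Difference: -5.220 − 7.940 = -13.160 pp.

-13.16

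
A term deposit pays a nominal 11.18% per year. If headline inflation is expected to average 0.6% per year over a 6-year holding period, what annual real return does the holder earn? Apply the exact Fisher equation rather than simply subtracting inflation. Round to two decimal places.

With constant rates the annual real return is the same each year: (1+11.18%)/(1+0.6%) − 1 = 0.10517.

10.52%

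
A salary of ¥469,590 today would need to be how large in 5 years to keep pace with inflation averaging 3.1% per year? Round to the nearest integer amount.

Cumulative price-level factor: (1+3.1%)^5 ≈ 1.1649125562.
Multiplying ¥469,590 by the price-level factor gives the future nominal sum.

¥547,031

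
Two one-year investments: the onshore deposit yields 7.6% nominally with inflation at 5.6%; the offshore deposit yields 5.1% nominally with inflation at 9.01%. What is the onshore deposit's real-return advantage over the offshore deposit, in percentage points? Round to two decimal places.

5.48

The onshore deposit real return: 1.076/1.056 − 1 = 1.894%.
The offshore deposit real return: 1.051/1.0901 − 1 = -3.587%.
Difference: 1.894 − (-3.587) = 5.481 pp.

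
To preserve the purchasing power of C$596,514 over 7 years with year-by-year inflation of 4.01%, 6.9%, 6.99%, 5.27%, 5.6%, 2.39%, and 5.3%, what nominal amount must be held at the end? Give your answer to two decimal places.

Cumulative price-level factor: 1.0401 × 1.069 × 1.0699 × 1.0527 × 1.056 × 1.0239 × 1.053 ≈ 1.4257731912.
Multiplying C$596,514 by the price-level factor gives the future nominal sum.

C$850,493.67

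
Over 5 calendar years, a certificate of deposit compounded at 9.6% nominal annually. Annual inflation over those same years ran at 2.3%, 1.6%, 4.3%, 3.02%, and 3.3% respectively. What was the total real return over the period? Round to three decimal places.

37.081%

Cumulative inflation factor: 1.023 × 1.016 × 1.043 × 1.0302 × 1.033 ≈ 1.15365.
Nominal growth factor: 1.58144. Real growth factor = 1.58144 / 1.15365 ≈ 1.37081.
Total real return ≈ 37.0810%.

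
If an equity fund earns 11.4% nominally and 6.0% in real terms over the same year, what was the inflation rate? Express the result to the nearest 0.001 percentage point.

From (1+r_nom) = (1+r_real)(1+π), we get 1+π = (1 + 11.4%)/(1 + 6.0%) = 1.114/1.060 ≈ 1.05094.
So π ≈ 5.0943%.

5.094%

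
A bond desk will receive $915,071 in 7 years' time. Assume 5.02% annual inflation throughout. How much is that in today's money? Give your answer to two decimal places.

$649,457.44

Price-level factor over 7 years: (1 + 5.02%)^7 ≈ 1.4089776290.
Purchasing power today: $915,071 divided by that factor.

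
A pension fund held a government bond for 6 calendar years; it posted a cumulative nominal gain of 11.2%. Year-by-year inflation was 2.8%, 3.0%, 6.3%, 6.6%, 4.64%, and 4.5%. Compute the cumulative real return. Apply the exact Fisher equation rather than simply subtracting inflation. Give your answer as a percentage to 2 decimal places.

Cumulative inflation factor: 1.028 × 1.030 × 1.063 × 1.066 × 1.0464 × 1.045 ≈ 1.31200.
Nominal growth factor: 1.11200. Real growth factor = 1.11200 / 1.31200 ≈ 0.84756.
Total real return ≈ -15.2441%.

-15.24%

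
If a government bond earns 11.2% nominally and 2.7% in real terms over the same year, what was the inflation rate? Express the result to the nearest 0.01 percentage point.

8.28%

From (1+r_nom) = (1+r_real)(1+π), we get 1+π = (1 + 11.2%)/(1 + 2.7%) = 1.112/1.027 ≈ 1.08277.
So π ≈ 8.2765%.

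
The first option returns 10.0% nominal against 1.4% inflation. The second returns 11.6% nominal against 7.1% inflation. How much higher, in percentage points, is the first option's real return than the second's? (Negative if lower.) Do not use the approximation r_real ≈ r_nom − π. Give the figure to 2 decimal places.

4.28

The first option real return: 1.100/1.014 − 1 = 8.481%.
The second real return: 1.116/1.071 − 1 = 4.202%.
Difference: 8.481 − 4.202 = 4.279 pp.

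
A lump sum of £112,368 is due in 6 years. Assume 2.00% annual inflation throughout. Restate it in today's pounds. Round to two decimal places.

Price-level factor over 6 years: (1 + 2.00%)^6 ≈ 1.1261624193.
Purchasing power today: £112,368 divided by that factor.

£99,779.57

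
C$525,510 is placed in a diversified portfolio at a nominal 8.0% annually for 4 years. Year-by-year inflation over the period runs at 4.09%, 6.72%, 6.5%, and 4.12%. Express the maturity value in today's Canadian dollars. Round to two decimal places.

Nominal value at maturity: C$525,510 × (1 + 8.0%)^4 ≈ C$714,950.55.
Price-level factor over 4 years: 1.0409 × 1.0672 × 1.065 × 1.0412 ≈ 1.2317954408.
Dividing the nominal maturity value by the price-level factor gives the value in today's money.

C$580,413.38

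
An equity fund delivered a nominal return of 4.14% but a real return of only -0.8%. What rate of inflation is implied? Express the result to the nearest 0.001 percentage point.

From (1+r_nom) = (1+r_real)(1+π), we get 1+π = (1 + 4.14%)/(1 − 0.8%) = 1.0414/0.992 ≈ 1.04980.
So π ≈ 4.9798%.

4.980%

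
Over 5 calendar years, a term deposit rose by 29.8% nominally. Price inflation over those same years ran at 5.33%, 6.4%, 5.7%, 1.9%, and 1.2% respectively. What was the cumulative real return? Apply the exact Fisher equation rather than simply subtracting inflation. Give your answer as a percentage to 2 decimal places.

Cumulative inflation factor: 1.0533 × 1.064 × 1.057 × 1.019 × 1.012 ≈ 1.22158.
Nominal growth factor: 1.29800. Real growth factor = 1.29800 / 1.22158 ≈ 1.06255.
Total real return ≈ 6.2555%.

6.26%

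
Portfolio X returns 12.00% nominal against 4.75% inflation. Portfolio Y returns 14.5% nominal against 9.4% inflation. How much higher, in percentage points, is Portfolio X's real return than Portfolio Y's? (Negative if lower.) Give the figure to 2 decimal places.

Portfolio X real return: 1.1200/1.0475 − 1 = 6.921%.
Portfolio Y real return: 1.145/1.094 − 1 = 4.662%.
Difference: 6.921 − 4.662 = 2.259 pp.

2.26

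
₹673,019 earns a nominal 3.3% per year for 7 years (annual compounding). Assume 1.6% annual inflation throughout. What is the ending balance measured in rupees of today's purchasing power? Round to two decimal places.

₹755,916.14

Nominal value at maturity: ₹673,019 × (1 + 3.3%)^7 ≈ ₹844,752.67.
Price-level factor over 7 years: (1 + 1.6%)^7 ≈ 1.1175216759.
The maturity value deflated by that factor is the answer in today's purchasing power.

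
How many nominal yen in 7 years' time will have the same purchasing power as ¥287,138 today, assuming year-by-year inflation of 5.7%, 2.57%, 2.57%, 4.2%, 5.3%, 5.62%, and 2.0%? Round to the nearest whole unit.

¥377,441

Cumulative price-level factor: 1.057 × 1.0257 × 1.0257 × 1.042 × 1.053 × 1.0562 × 1.020 ≈ 1.3144925329.
The nominal amount required is ¥287,138 scaled up by that factor.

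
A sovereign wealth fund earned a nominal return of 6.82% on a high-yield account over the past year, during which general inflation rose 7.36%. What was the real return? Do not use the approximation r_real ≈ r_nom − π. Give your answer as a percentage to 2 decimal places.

Real return via the Fisher equation: (1 + 6.82%)/(1 + 7.36%) − 1 = 1.0682/1.0736 − 1 ≈ -0.00503.

-0.50%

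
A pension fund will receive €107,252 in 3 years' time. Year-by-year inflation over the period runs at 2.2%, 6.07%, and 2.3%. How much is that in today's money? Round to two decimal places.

€96,713.32

Price-level factor over 3 years: 1.022 × 1.0607 × 1.023 = 1.1089682142.
Purchasing power today: €107,252 divided by that factor.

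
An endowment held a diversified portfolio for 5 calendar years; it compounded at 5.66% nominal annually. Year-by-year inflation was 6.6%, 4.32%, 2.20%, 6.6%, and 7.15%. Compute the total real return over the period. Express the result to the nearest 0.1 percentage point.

Cumulative inflation factor: 1.066 × 1.0432 × 1.0220 × 1.066 × 1.0715 ≈ 1.29815.
Nominal growth factor: 1.31690. Real growth factor = 1.31690 / 1.29815 ≈ 1.01444.
Total real return ≈ 1.4444%.

1.4%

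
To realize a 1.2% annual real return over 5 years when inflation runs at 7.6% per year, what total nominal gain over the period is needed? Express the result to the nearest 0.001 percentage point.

Required annual nominal rate: (1+1.2%)(1+7.6%) − 1 = 8.8912%.
Cumulative over 5 years: (1 + 0.088912)^5 − 1 ≈ 0.53096.

53.096%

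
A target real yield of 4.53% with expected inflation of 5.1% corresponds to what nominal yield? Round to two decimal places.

By the Fisher equation, 1 + r_nom = (1 + 4.53%)(1 + 5.1%) = 1.0453 × 1.051 = 1.0986103.
So r_nom = 9.86103%.

9.86%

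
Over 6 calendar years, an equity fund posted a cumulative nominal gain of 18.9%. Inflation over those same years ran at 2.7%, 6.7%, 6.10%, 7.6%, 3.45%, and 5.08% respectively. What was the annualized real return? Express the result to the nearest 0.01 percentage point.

Cumulative inflation factor: 1.027 × 1.067 × 1.0610 × 1.076 × 1.0345 × 1.0508 ≈ 1.35992.
Nominal growth factor: 1.18900. Real growth factor = 1.18900 / 1.35992 ≈ 0.87432.
Annualized: 0.87432^(1/6) − 1 ≈ -0.02214.

-2.21%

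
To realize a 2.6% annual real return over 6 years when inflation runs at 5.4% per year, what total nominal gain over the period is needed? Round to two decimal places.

59.93%

Required annual nominal rate: (1+2.6%)(1+5.4%) − 1 = 8.1404%.
Cumulative over 6 years: (1 + 0.081404)^6 − 1 ≈ 0.59929.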